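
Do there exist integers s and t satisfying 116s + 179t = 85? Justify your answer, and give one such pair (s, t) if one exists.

s = 64, t = -41

116 and 179 are coprime, so 116s + 179t ranges over all of ℤ.
Euclidean algorithm: 179 = 1·116 + 63, 116 = 1·63 + 53, 63 = 1·53 + 10, 53 = 5·10 + 3, 10 = 3·3 + 1, 3 = 3·1 + 0.
Back-substituting, 1 = 10 − 3·3 = 10 − 3·(53 − 5·10) = −3·53 + 16·10 = −3·53 + 16·(63 − 1·53) = 16·63 − 19·53 = 16·63 − 19·(116 − 1·63) = −19·116 + 35·63 = −19·116 + 35·(179 − 1·116) = 35·179 − 54·116; that is, 116·(-54) + 179·35 = 1.
Multiplying through by 85: s = (-54)·85 = -4590, t = 35·85 = 2975 is a solution.
Shifting by a multiple of (179, −116) keeps it a solution: s = -4590 + 26·179 = 64, t = 2975 − 26·116 = -41.
Indeed 116·64 + 179·(-41) = 7424 − 7339 = 85.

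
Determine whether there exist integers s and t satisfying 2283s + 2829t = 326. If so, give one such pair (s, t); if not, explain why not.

There are no such integers.

Any value of 2283s + 2829t is a multiple of gcd(2283, 2829) = 3.
But 326 is not a multiple of 3 (it leaves remainder 2).
So the equation is unsolvable over ℤ.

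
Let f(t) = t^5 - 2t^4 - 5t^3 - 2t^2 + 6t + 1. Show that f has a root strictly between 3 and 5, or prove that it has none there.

f(3) = -53 and f(5) = 1231, which have opposite signs.
f is continuous everywhere (it is a polynomial), in particular on [3, 5].
By the Intermediate Value Theorem f must vanish at some point of (3, 5).

Such a root exists.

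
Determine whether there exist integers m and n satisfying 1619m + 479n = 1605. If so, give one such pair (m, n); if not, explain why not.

Since gcd(1619, 479) = 1, every integer is an integer combination of 1619 and 479.
Euclidean algorithm: 1619 = 3·479 + 182, 479 = 2·182 + 115, 182 = 1·115 + 67, 115 = 1·67 + 48, 67 = 1·48 + 19, 48 = 2·19 + 10, 19 = 1·10 + 9, 10 = 1·9 + 1, 9 = 9·1 + 0.
Unwinding: 1 = 10 − 1·9 = 10 − (19 − 1·10) = −19 + 2·10 = −19 + 2·(48 − 2·19) = 2·48 − 5·19 = 2·48 − 5·(67 − 1·48) = −5·67 + 7·48 = −5·67 + 7·(115 − 1·67) = 7·115 − 12·67 = 7·115 − 12·(182 − 1·115) = −12·182 + 19·115 = −12·182 + 19·(479 − 2·182) = 19·479 − 50·182 = 19·479 − 50·(1619 − 3·479) = −50·1619 + 169·479, i.e. 1619·(-50) + 479·169 = 1.
Times 1605: 1619·(-80250) + 479·271245 = 1605, so (-80250, 271245) solves it.
Adding 168·479 to m and subtracting 168·1619 from n gives the tidier solution (222, -747).
Indeed 1619·222 + 479·(-747) = 359418 − 357813 = 1605.

m = 222, n = -747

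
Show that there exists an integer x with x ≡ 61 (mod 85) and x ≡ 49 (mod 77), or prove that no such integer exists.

x = 3206

gcd(85, 77) = 1, so the Chinese Remainder Theorem guarantees exactly one residue class mod 6545 satisfying both.
Write x = 61 + 85t and require 61 + 85t ≡ 49 (mod 77), i.e. 85t ≡ 65 (mod 77).
85 ≡ 8 (mod 77), so this reads 8t ≡ 65 (mod 77). Since 8·29 = 232 = 3·77 + 1, the inverse of 8 mod 77 is 29.
Multiplying by 29: t ≡ 29·65 = 1885 ≡ 37 (mod 77).
Taking t = 37 gives x = 61 + 85·37 = 3206.
Verify: 3206 = 37·85 + 61 and 3206 = 41·77 + 49. ✓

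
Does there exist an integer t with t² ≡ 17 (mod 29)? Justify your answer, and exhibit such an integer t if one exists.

No, no such integer exists.

Apply Euler's criterion with the prime 29: 17 is a quadratic residue iff 17^14 ≡ 1 (mod 29), and a non-residue iff it is ≡ −1.
Repeated squaring mod 29: 17^2 = 289 ≡ 28; 17^4 ≡ 28² = 784 ≡ 1; 17^8 ≡ 1² = 1 ≡ 1.
Since 14 = 8 + 4 + 2, 17^14 ≡ 1 · 1 · 28; multiplying out mod 29: 1·1 = 1 ≡ 1, then 1·28 = 28 ≡ 28. Thus 17^14 ≡ 28 ≡ −1 (mod 29).
The value −1 means 17 is a non-residue modulo 29, so t² ≡ 17 (mod 29) is impossible.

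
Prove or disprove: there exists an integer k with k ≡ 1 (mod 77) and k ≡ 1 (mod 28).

gcd(77, 28) = 7. A simultaneous solution exists iff 1 ≡ 1 (mod 7); here 1 mod 7 = 1 = 1 mod 7, so it does.
In fact k = 1 itself already satisfies 1 mod 28 = 1.
Indeed 1 ≡ 1 (mod 77) and 1 ≡ 1 (mod 28).

k = 1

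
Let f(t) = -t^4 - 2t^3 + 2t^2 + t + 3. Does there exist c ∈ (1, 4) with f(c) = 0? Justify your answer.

f(1) = 3 and f(4) = -345, which have opposite signs.
As a polynomial, f is continuous on every closed interval.
By the Intermediate Value Theorem, f takes the value 0 somewhere in the open interval.

Yes, f has a root in the interval.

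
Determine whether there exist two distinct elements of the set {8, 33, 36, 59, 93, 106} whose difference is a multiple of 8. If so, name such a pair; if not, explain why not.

No, no such pair exists.

Residues mod 8: 8↦0, 33↦1, 36↦4, 59↦3, 93↦5, 106↦2.
All 6 residues are distinct, so no two elements differ by a multiple of 8.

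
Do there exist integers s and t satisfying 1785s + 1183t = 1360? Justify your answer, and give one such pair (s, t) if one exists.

Any value of 1785s + 1183t is a multiple of gcd(1785, 1183) = 7.
But 1360 is not a multiple of 7 (it leaves remainder 2).
Therefore 1785s + 1183t = 1360 has no solution in integers.

No, no such integers exist.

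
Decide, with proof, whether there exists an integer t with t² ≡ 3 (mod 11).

t = 5

Take t = 5. Then 5² = 25 = 2·11 + 3, so 5² ≡ 3 (mod 11).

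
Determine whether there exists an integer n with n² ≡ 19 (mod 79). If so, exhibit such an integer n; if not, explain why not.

n = 16

n = 16 works: 16² = 256, and 256 − 19 = 237 = 3·79.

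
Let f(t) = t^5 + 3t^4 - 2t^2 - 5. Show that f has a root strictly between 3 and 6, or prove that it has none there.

The endpoint values f(3) = 463 and f(6) = 11587 are both positive. Claim: f(t) > 0 for every t in (3, 6).
Substitute t = 3 + u, where 0 < u < 3 on the interval. Expanding, f(3 + u) = u^5 + 18u^4 + 126u^3 + 430u^2 + 717u + 463.
The nonzero coefficients here are all positive, so for u > 0 every term is positive (or zero), and the constant term 463 is strictly positive.
So f is strictly positive on (3, 6); no root exists in the interval.

f has no root in that interval.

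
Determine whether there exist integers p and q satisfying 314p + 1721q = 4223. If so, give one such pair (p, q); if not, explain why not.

p = 1433, q = -259

Since gcd(314, 1721) = 1, every integer is an integer combination of 314 and 1721.
Dividing repeatedly: 1721 = 5·314 + 151, 314 = 2·151 + 12, 151 = 12·12 + 7, 12 = 1·7 + 5, 7 = 1·5 + 2, 5 = 2·2 + 1, 2 = 2·1 + 0.
Working back up the chain: 1 = 5 − 2·2 = 5 − 2·(7 − 1·5) = −2·7 + 3·5 = −2·7 + 3·(12 − 1·7) = 3·12 − 5·7 = 3·12 − 5·(151 − 12·12) = −5·151 + 63·12 = −5·151 + 63·(314 − 2·151) = 63·314 − 131·151 = 63·314 − 131·(1721 − 5·314) = −131·1721 + 718·314. So 314·718 + 1721·(-131) = 1.
Scaling by 4223 gives the particular solution (p, q) = (3032114, -553213).
Subtracting 1761·1721 from p and adding 1761·314 to q gives the tidier solution (1433, -259).
Indeed 314·1433 + 1721·(-259) = 449962 − 445739 = 4223.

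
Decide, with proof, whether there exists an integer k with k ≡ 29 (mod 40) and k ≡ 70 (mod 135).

No such integer exists.

Reduce both congruences modulo 5, which divides 40 and 135: they say k ≡ 29 (mod 5) and k ≡ 70 (mod 5).
However 29 ≡ 4 and 70 ≡ 0 (mod 5), and 4 ≠ 0.
Therefore no such k exists.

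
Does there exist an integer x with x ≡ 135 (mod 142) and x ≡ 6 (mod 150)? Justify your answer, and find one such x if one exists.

Reduce both congruences modulo 2, which divides 142 and 150: they say x ≡ 135 (mod 2) and x ≡ 6 (mod 2).
But 135 mod 2 = 1 while 6 mod 2 = 0, a contradiction.
So no integer satisfies both congruences.

No such integer exists.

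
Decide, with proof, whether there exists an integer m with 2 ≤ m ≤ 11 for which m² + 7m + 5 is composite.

m = 4

At m = 4: 4² + 7·4 + 5 = 49 = 7·7, which is composite.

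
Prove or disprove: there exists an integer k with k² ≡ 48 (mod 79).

79 is prime, so by Euler's criterion 48 is a square mod 79 iff 48^((79−1)/2) = 48^39 ≡ 1 (mod 79).
Squaring successively (mod 79): 48^2 = 2304 ≡ 13; 48^4 ≡ 13² = 169 ≡ 11; 48^8 ≡ 11² = 121 ≡ 42; 48^16 ≡ 42² = 1764 ≡ 26; 48^32 ≡ 26² = 676 ≡ 44.
Since 39 = 32 + 4 + 2 + 1, 48^39 ≡ 44 · 11 · 13 · 48; multiplying out mod 79: 44·11 = 484 ≡ 10, then 10·13 = 130 ≡ 51, then 51·48 = 2448 ≡ 78. Thus 48^39 ≡ 78 ≡ −1 (mod 79).
The value −1 means 48 is a non-residue modulo 79, so k² ≡ 48 (mod 79) is impossible.

No such integer exists.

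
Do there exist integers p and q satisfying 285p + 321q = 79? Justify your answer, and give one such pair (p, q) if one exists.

No, no such integers exist.

gcd(285, 321) = 3, so every integer of the form 285p + 321q is a multiple of 3.
But 79 is not a multiple of 3 (it leaves remainder 1).
Therefore 285p + 321q = 79 has no solution in integers.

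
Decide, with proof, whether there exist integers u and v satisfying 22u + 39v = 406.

Since gcd(22, 39) = 1, every integer is an integer combination of 22 and 39.
Dividing repeatedly: 39 = 1·22 + 17, 22 = 1·17 + 5, 17 = 3·5 + 2, 5 = 2·2 + 1, 2 = 2·1 + 0.
Working back up the chain: 1 = 5 − 2·2 = 5 − 2·(17 − 3·5) = −2·17 + 7·5 = −2·17 + 7·(22 − 1·17) = 7·22 − 9·17 = 7·22 − 9·(39 − 1·22) = −9·39 + 16·22. So 22·16 + 39·(-9) = 1.
Scaling by 406 gives the particular solution (u, v) = (6496, -3654).
Shifting by a multiple of (39, −22) keeps it a solution: u = 6496 − 166·39 = 22, v = -3654 + 166·22 = -2.
Indeed 22·22 + 39·(-2) = 484 − 78 = 406.

u = 22, v = -2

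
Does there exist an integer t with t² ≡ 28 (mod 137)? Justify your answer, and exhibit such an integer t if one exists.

t = 113

t = 113 works: 113² = 12769, and 12769 − 28 = 12741 = 93·137.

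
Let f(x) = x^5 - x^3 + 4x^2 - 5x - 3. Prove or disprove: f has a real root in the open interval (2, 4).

No.

The endpoint values f(2) = 27 and f(4) = 1001 are both positive. Claim: f(x) > 0 for every x in (2, 4).
Shift to the endpoint 2: with x = 2 + u (0 < u < 2), one computes f(2 + u) = u^5 + 10u^4 + 39u^3 + 78u^2 + 79u + 27.
The nonzero coefficients here are all positive, so for u > 0 every term is positive (or zero), and the constant term 27 is strictly positive.
So f is strictly positive on (2, 4); no root exists in the interval.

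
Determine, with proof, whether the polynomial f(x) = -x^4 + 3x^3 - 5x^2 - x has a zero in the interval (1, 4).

f(1) = -4 and f(4) = -148, both negative, so a sign-change argument is unavailable; we show f keeps this sign on the whole interval.
Substitute x = 1 + u, where 0 < u < 3 on the interval. Expanding, f(1 + u) = -u^4 - u^3 - 2u^2 - 6u - 4.
The nonzero coefficients here are all negative, so for u > 0 every term is negative (or zero), and the constant term -4 is strictly negative.
Therefore f(x) < 0 throughout (1, 4), and f has no zero there.

No.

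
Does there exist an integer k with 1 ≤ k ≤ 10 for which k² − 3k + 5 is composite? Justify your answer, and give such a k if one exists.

k = 8

At k = 8: 8² − 3·8 + 5 = 45 = 3·15, which is composite.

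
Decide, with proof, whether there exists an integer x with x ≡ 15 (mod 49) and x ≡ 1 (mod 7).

x = 15

The moduli are not coprime: gcd(49, 7) = 7. Compatibility requires 7 ∣ (1 − 15) = -14, which holds, so solutions exist.
In fact x = 15 itself already satisfies 15 mod 7 = 1.
Indeed 15 ≡ 15 (mod 49) and 15 ≡ 1 (mod 7).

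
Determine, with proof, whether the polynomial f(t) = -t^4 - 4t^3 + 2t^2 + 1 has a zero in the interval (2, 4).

f(2) = -39 and f(4) = -479, both negative, so a sign-change argument is unavailable; we show f keeps this sign on the whole interval.
Shift to the endpoint 2: with t = 2 + u (0 < u < 2), one computes f(2 + u) = -u^4 - 12u^3 - 46u^2 - 72u - 39.
The nonzero coefficients here are all negative, so for u > 0 every term is negative (or zero), and the constant term -39 is strictly negative.
Therefore f(t) < 0 throughout (2, 4), and f has no zero there.

No.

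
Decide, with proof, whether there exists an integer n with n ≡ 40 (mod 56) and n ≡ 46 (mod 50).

gcd(56, 50) = 2. A simultaneous solution exists iff 40 ≡ 46 (mod 2); here 40 mod 2 = 0 = 46 mod 2, so it does.
The integers ≡ 40 (mod 56) are 40, 96, …; their remainders mod 50 are 40, 46, so n = 96 is the first that is ≡ 46 (mod 50).
Indeed 96 ≡ 40 (mod 56) and 96 ≡ 46 (mod 50).

n = 96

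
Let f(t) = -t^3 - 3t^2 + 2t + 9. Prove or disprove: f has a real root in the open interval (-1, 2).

Yes, f has a root in the interval.

f(-1) = 5 and f(2) = -7, which have opposite signs.
Since f is a polynomial it is continuous on [-1, 2].
By the Intermediate Value Theorem, f takes the value 0 somewhere in the open interval.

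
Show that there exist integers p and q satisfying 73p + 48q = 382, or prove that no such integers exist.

73 and 48 are coprime, so 73p + 48q ranges over all of ℤ.
Dividing repeatedly: 73 = 1·48 + 25, 48 = 1·25 + 23, 25 = 1·23 + 2, 23 = 11·2 + 1, 2 = 2·1 + 0.
Back-substituting, 1 = 23 − 11·2 = 23 − 11·(25 − 1·23) = −11·25 + 12·23 = −11·25 + 12·(48 − 1·25) = 12·48 − 23·25 = 12·48 − 23·(73 − 1·48) = −23·73 + 35·48; that is, 73·(-23) + 48·35 = 1.
Scaling by 382 gives the particular solution (p, q) = (-8786, 13370).
Adding 184·48 to p and subtracting 184·73 from q gives the tidier solution (46, -62).
Indeed 73·46 + 48·(-62) = 3358 − 2976 = 382.

p = 46, q = -62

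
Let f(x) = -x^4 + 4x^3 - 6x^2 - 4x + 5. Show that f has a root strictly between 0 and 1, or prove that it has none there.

f(0) = 5 and f(1) = -2, which have opposite signs.
As a polynomial, f is continuous on every closed interval.
By the Intermediate Value Theorem f must vanish at some point of (0, 1).

Such a root exists.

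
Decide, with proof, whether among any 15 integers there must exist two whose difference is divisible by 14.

True.

There are exactly 14 possible remainders on division by 14.
With 15 integers and only 14 classes, the pigeonhole principle forces two of them, say a and b, into the same class.
Then a ≡ b (mod 14), i.e. 14 ∣ (a − b).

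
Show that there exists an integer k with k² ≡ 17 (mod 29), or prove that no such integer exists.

29 is prime, so by Euler's criterion 17 is a square mod 29 iff 17^((29−1)/2) = 17^14 ≡ 1 (mod 29).
Squaring successively (mod 29): 17^2 = 289 ≡ 28; 17^4 ≡ 28² = 784 ≡ 1; 17^8 ≡ 1² = 1 ≡ 1.
Since 14 = 8 + 4 + 2, 17^14 ≡ 1 · 1 · 28; multiplying out mod 29: 1·1 = 1 ≡ 1, then 1·28 = 28 ≡ 28. Thus 17^14 ≡ 28 ≡ −1 (mod 29).
The value −1 means 17 is a non-residue modulo 29, so k² ≡ 17 (mod 29) is impossible.

There is no such integer.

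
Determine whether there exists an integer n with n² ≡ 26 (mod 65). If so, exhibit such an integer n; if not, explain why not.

n = 39

n = 39 works: 39² = 1521, and 1521 − 26 = 1495 = 23·65.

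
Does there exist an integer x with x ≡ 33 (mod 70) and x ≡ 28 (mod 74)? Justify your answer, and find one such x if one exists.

No, no such integer exists.

Reduce both congruences modulo 2, which divides 70 and 74: they say x ≡ 33 (mod 2) and x ≡ 28 (mod 2).
However 33 ≡ 1 and 28 ≡ 0 (mod 2), and 1 ≠ 0.
Hence the system has no solution.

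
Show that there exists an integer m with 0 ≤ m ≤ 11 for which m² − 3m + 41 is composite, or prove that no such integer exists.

m = 8

At m = 8: 8² − 3·8 + 41 = 81 = 3·27, which is composite.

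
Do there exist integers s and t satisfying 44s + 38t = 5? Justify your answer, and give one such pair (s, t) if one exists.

No such integers exist.

Any value of 44s + 38t is a multiple of gcd(44, 38) = 2.
However 5 leaves remainder 1 on division by 2.
Therefore 44s + 38t = 5 has no solution in integers.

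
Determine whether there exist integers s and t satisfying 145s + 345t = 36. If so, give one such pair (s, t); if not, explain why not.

No, no such integers exist.

Any value of 145s + 345t is a multiple of gcd(145, 345) = 5.
But 36 is not a multiple of 5 (it leaves remainder 1).
Therefore 145s + 345t = 36 has no solution in integers.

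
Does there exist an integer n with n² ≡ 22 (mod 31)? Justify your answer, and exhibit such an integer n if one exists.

There is no such integer.

Apply Euler's criterion with the prime 31: 22 is a quadratic residue iff 22^15 ≡ 1 (mod 31), and a non-residue iff it is ≡ −1.
Repeated squaring mod 31: 22^2 = 484 ≡ 19; 22^4 ≡ 19² = 361 ≡ 20; 22^8 ≡ 20² = 400 ≡ 28.
Since 15 = 8 + 4 + 2 + 1, 22^15 ≡ 28 · 20 · 19 · 22; multiplying out mod 31: 28·20 = 560 ≡ 2, then 2·19 = 38 ≡ 7, then 7·22 = 154 ≡ 30. Thus 22^15 ≡ 30 ≡ −1 (mod 31).
By Euler's criterion 22 is a quadratic non-residue mod 31: no n satisfies n² ≡ 22 (mod 31).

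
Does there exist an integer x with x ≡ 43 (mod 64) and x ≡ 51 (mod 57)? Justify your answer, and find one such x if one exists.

x = 3243

gcd(64, 57) = 1, so the Chinese Remainder Theorem guarantees exactly one residue class mod 3648 satisfying both.
Write x = 43 + 64t and require 43 + 64t ≡ 51 (mod 57), i.e. 64t ≡ 8 (mod 57).
64 ≡ 7 (mod 57), so this reads 7t ≡ 8 (mod 57). Since 7·49 = 343 = 6·57 + 1, the inverse of 7 mod 57 is 49.
Multiplying by 49: t ≡ 49·8 = 392 ≡ 50 (mod 57).
Taking t = 50 gives x = 43 + 64·50 = 3243.
Indeed 3243 ≡ 43 (mod 64) and 3243 ≡ 51 (mod 57).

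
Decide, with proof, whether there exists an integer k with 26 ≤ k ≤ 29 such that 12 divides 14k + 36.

For k = 26, 27, 28, 29 the values of 14k + 36 modulo 12 are 4, 6, 8, 10 respectively.
Since 0 is absent from this list, 12 ∤ 14k + 36 for every k with 26 ≤ k ≤ 29.

No such integer k in that range exists.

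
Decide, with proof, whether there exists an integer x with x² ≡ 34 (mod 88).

Since 4 ∣ 88, a solution of x² ≡ 34 (mod 88) would also satisfy x² ≡ 34 ≡ 2 (mod 4).
Squares mod 4 repeat after x = 2 (as (−x)² = x²); for x = 0..2 they are 0, 1, 0.
The set of squares mod 4 is therefore {0, 1}, which does not contain 2.
Hence no integer x has x² ≡ 34 (mod 88).

No, no such integer exists.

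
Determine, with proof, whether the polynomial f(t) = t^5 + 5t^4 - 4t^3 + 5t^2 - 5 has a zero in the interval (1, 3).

f has no root in that interval.

f(1) = 2 and f(3) = 580, both positive, so a sign-change argument is unavailable; we show f keeps this sign on the whole interval.
Substitute t = 1 + u, where 0 < u < 2 on the interval. Expanding, f(1 + u) = u^5 + 10u^4 + 26u^3 + 33u^2 + 23u + 2.
All 6 nonzero coefficients of this polynomial in u are positive; hence for u > 0 the value is a sum of positive terms (the constant 2 among them).
So f is strictly positive on (1, 3); no root exists in the interval.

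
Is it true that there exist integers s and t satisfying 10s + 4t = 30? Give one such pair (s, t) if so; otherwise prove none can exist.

s = 1, t = 5

gcd(10, 4) = 2, and 2 divides 30, so integer solutions exist.
Dividing through by 2 reduces the equation to 5s + 2t = 15.
Dividing repeatedly: 5 = 2·2 + 1, 2 = 2·1 + 0.
Unwinding: 1 = 5 − 2·2, i.e. 5·1 + 2·(-2) = 1.
Multiplying through by 15: s = 1·15 = 15, t = (-2)·15 = -30 is a solution.
Shifting by a multiple of (2, −5) keeps it a solution: s = 15 − 7·2 = 1, t = -30 + 7·5 = 5.
Check: 10·1 + 4·5 = 10 + 20 = 30. ✓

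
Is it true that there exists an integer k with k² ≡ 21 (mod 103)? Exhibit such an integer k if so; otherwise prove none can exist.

There is no such integer.

Apply Euler's criterion with the prime 103: 21 is a quadratic residue iff 21^51 ≡ 1 (mod 103), and a non-residue iff it is ≡ −1.
Squaring successively (mod 103): 21^2 = 441 ≡ 29; 21^4 ≡ 29² = 841 ≡ 17; 21^8 ≡ 17² = 289 ≡ 83; 21^16 ≡ 83² = 6889 ≡ 91; 21^32 ≡ 91² = 8281 ≡ 41.
Since 51 = 32 + 16 + 2 + 1, 21^51 ≡ 41 · 91 · 29 · 21; multiplying out mod 103: 41·91 = 3731 ≡ 23, then 23·29 = 667 ≡ 49, then 49·21 = 1029 ≡ 102. Thus 21^51 ≡ 102 ≡ −1 (mod 103).
By Euler's criterion 21 is a quadratic non-residue mod 103: no k satisfies k² ≡ 21 (mod 103).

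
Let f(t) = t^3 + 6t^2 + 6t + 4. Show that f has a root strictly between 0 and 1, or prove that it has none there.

The endpoint values f(0) = 4 and f(1) = 17 are both positive. Claim: f(t) > 0 for every t in (0, 1).
The nonzero coefficients of f are all positive, so for t > 0 every term of f(t) is positive (the constant term 4 strictly so).
So f is strictly positive on (0, 1); no root exists in the interval.

No such root exists.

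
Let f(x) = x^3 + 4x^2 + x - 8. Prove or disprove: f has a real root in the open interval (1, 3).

Yes, f has a root in the interval.

f(1) = -2 and f(3) = 58, which have opposite signs.
As a polynomial, f is continuous on every closed interval.
By the Intermediate Value Theorem f must vanish at some point of (1, 3).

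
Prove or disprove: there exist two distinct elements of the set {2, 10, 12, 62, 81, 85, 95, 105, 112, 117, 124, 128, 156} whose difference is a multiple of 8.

2 mod 8 = 2 and 10 mod 8 = 2, so 10 − 2 = 8 = 1·8.

2 and 10 are such a pair.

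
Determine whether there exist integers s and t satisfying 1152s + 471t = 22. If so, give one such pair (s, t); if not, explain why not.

There are no such integers.

Both 1152 and 471 are divisible by gcd(1152, 471) = 3, hence so is any combination 1152s + 471t.
But 22 is not a multiple of 3 (it leaves remainder 1).
Therefore 1152s + 471t = 22 has no solution in integers.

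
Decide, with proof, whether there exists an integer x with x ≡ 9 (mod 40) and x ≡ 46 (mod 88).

No such integer exists.

Both moduli are multiples of 8 = gcd(40, 88), so any solution would satisfy x ≡ 9 and x ≡ 46 modulo 8 simultaneously.
These are incompatible: 9 − 46 = -37 is not divisible by 8.
Hence the system has no solution.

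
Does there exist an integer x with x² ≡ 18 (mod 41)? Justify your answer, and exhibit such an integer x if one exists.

x = 31

x = 31 works: 31² = 961, and 961 − 18 = 943 = 23·41.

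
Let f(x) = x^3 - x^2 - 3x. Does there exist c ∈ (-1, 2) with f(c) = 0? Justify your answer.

f(-1) = 1 and f(2) = -2, which have opposite signs.
f is continuous everywhere (it is a polynomial), in particular on [-1, 2].
So by the Intermediate Value Theorem there is a c strictly between -1 and 2 with f(c) = 0.

Yes, f has a root in the interval.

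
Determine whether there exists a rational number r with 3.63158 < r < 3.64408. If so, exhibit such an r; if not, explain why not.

r = 40/11

Look for a denominator N such that an integer falls strictly between N·3.63158 and N·3.64408. N = 11 works: 11·3.63158 = 39.94738 < 40 < 40.08488 = 11·3.64408.
So r = 40/11 works: it is a ratio of integers, and dividing 11·3.63158 < 40 < 11·3.64408 through by 11 gives 3.63158 < 40/11 < 3.64408.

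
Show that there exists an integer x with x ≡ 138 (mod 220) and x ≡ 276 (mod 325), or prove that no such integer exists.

No, no such integer exists.

Reduce both congruences modulo 5, which divides 220 and 325: they say x ≡ 138 (mod 5) and x ≡ 276 (mod 5).
These are incompatible: 138 − 276 = -138 is not divisible by 5.
Therefore no such x exists.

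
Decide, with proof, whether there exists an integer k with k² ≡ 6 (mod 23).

k = 12

k = 12 works: 12² = 144, and 144 − 6 = 138 = 6·23.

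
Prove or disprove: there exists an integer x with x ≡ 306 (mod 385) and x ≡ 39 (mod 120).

No, no such integer exists.

gcd(385, 120) = 5. If x ≡ 306 (mod 385) and x ≡ 39 (mod 120), then x ≡ 306 (mod 5) and x ≡ 39 (mod 5).
These are incompatible: 306 − 39 = 267 is not divisible by 5.
Therefore no such x exists.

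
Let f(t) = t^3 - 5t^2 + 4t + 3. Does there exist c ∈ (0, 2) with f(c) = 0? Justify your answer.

Yes, f has a root in the interval.

f(0) = 3 and f(2) = -1, which have opposite signs.
f is continuous everywhere (it is a polynomial), in particular on [0, 2].
By the Intermediate Value Theorem f must vanish at some point of (0, 2).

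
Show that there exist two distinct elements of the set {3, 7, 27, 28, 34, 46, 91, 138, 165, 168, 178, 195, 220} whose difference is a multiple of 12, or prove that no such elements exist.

Reduce each element mod 12: 3↦3, 7↦7, 27↦3, 28↦4, 34↦10, 46↦10, 91↦7, 138↦6, 165↦9, 168↦0, 178↦10, 195↦3, 220↦4. The residue 3 repeats (at 3 and 27), and 27 − 3 = 24 = 2·12.

Yes: 3 and 27.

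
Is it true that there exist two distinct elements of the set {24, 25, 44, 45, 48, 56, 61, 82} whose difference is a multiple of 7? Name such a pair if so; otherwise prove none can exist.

24 and 45 are such a pair.

Reduce each element mod 7: 24↦3, 25↦4, 44↦2, 45↦3, 48↦6, 56↦0, 61↦5, 82↦5. The residue 3 repeats (at 24 and 45), and 45 − 24 = 21 = 3·7.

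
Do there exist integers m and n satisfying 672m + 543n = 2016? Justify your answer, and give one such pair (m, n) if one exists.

m = 3, n = 0

Every value of 672m + 543n is a multiple of gcd(672, 543) = 3; since 3 ∣ 2016, solutions exist.
Dividing through by 3 reduces the equation to 224m + 181n = 672.
Run the Euclidean algorithm on 224 and 181: 224 = 1·181 + 43, 181 = 4·43 + 9, 43 = 4·9 + 7, 9 = 1·7 + 2, 7 = 3·2 + 1, 2 = 2·1 + 0.
Unwinding: 1 = 7 − 3·2 = 7 − 3·(9 − 1·7) = −3·9 + 4·7 = −3·9 + 4·(43 − 4·9) = 4·43 − 19·9 = 4·43 − 19·(181 − 4·43) = −19·181 + 80·43 = −19·181 + 80·(224 − 1·181) = 80·224 − 99·181, i.e. 224·80 + 181·(-99) = 1.
Times 672: 224·53760 + 181·(-66528) = 672, so (53760, -66528) solves it.
The general solution is m = 53760 + 181k, n = -66528 − 224k; taking k = -297 gives the smaller pair m = 3, n = 0.
Indeed 672·3 + 543·0 = 2016 + 0 = 2016.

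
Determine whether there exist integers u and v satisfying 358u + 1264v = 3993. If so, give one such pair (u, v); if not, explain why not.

gcd(358, 1264) = 2, so every integer of the form 358u + 1264v is a multiple of 2.
But 3993 is not a multiple of 2 (it leaves remainder 1).
Therefore 358u + 1264v = 3993 has no solution in integers.

No, no such integers exist.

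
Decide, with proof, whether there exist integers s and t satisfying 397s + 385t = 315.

s = 315, t = -324

Since gcd(397, 385) = 1, every integer is an integer combination of 397 and 385.
Run the Euclidean algorithm on 397 and 385: 397 = 1·385 + 12, 385 = 32·12 + 1, 12 = 12·1 + 0.
Back-substituting, 1 = 385 − 32·12 = 385 − 32·(397 − 1·385) = −32·397 + 33·385; that is, 397·(-32) + 385·33 = 1.
Scaling by 315 gives the particular solution (s, t) = (-10080, 10395).
Adding 27·385 to s and subtracting 27·397 from t gives the tidier solution (315, -324).
Check: 397·315 + 385·(-324) = 125055 − 124740 = 315. ✓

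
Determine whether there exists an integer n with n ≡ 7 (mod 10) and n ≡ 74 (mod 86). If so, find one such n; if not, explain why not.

No such integer exists.

Both moduli are multiples of 2 = gcd(10, 86), so any solution would satisfy n ≡ 7 and n ≡ 74 modulo 2 simultaneously.
But 7 mod 2 = 1 while 74 mod 2 = 0, a contradiction.
Therefore no such n exists.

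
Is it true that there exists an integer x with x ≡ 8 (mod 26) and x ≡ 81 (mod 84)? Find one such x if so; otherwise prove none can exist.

No such integer exists.

Reduce both congruences modulo 2, which divides 26 and 84: they say x ≡ 8 (mod 2) and x ≡ 81 (mod 2).
However 8 ≡ 0 and 81 ≡ 1 (mod 2), and 0 ≠ 1.
Therefore no such x exists.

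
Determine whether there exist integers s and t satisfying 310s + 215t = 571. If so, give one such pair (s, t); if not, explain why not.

No, no such integers exist.

Any value of 310s + 215t is a multiple of gcd(310, 215) = 5.
But 571 is not a multiple of 5 (it leaves remainder 1).
So the equation is unsolvable over ℤ.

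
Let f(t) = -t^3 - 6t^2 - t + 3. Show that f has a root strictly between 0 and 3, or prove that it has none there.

Yes, f has a root in the interval.

f(0) = 3 and f(3) = -81, which have opposite signs.
Since f is a polynomial it is continuous on [0, 3].
By the Intermediate Value Theorem, f takes the value 0 somewhere in the open interval.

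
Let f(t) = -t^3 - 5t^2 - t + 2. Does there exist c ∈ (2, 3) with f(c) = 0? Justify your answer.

No.

The endpoint values f(2) = -28 and f(3) = -73 are both negative. Claim: f(t) < 0 for every t in (2, 3).
Substitute t = 2 + u, where 0 < u < 1 on the interval. Expanding, f(2 + u) = -u^3 - 11u^2 - 33u - 28.
The nonzero coefficients here are all negative, so for u > 0 every term is negative (or zero), and the constant term -28 is strictly negative.
Therefore f(t) < 0 throughout (2, 3), and f has no zero there.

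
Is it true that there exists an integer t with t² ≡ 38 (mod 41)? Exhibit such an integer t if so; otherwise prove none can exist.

Apply Euler's criterion with the prime 41: 38 is a quadratic residue iff 38^20 ≡ 1 (mod 41), and a non-residue iff it is ≡ −1.
Repeated squaring mod 41: 38^2 = 1444 ≡ 9; 38^4 ≡ 9² = 81 ≡ 40; 38^8 ≡ 40² = 1600 ≡ 1; 38^16 ≡ 1² = 1 ≡ 1.
Since 20 = 16 + 4, 38^20 ≡ 1 · 40; multiplying out mod 41: 1·40 = 40 ≡ 40. Thus 38^20 ≡ 40 ≡ −1 (mod 41).
The value −1 means 38 is a non-residue modulo 41, so t² ≡ 38 (mod 41) is impossible.

There is no such integer.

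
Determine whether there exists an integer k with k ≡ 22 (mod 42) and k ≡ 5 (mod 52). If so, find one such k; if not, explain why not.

gcd(42, 52) = 2. If k ≡ 22 (mod 42) and k ≡ 5 (mod 52), then k ≡ 22 (mod 2) and k ≡ 5 (mod 2).
However 22 ≡ 0 and 5 ≡ 1 (mod 2), and 0 ≠ 1.
So no integer satisfies both congruences.

No, no such integer exists.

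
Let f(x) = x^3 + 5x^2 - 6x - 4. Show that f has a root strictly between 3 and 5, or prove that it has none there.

f(3) = 50 and f(5) = 216, both positive, so a sign-change argument is unavailable; we show f keeps this sign on the whole interval.
Shift to the endpoint 3: with x = 3 + u (0 < u < 2), one computes f(3 + u) = u^3 + 14u^2 + 51u + 50.
The nonzero coefficients here are all positive, so for u > 0 every term is positive (or zero), and the constant term 50 is strictly positive.
Therefore f(x) > 0 throughout (3, 5), and f has no zero there.

No such root exists.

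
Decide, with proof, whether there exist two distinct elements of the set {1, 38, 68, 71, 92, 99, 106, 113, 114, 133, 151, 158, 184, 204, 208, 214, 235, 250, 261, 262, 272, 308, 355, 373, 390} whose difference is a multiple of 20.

1 mod 20 = 1 and 261 mod 20 = 1, so 261 − 1 = 260 = 13·20.

Yes: 1 and 261.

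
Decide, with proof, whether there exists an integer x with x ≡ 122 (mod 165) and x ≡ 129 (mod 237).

gcd(165, 237) = 3. If x ≡ 122 (mod 165) and x ≡ 129 (mod 237), then x ≡ 122 (mod 3) and x ≡ 129 (mod 3).
However 122 ≡ 2 and 129 ≡ 0 (mod 3), and 2 ≠ 0.
So no integer satisfies both congruences.

No, no such integer exists.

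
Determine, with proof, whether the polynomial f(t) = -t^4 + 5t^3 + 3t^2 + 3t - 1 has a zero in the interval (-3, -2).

No.

f(-3) = -199 and f(-2) = -51, both negative, so a sign-change argument is unavailable; we show f keeps this sign on the whole interval.
Shift to the endpoint -2: with t = -2 − u (0 < u < 1), one computes f(-2 − u) = -u^4 - 13u^3 - 51u^2 - 83u - 51.
The nonzero coefficients here are all negative, so for u > 0 every term is negative (or zero), and the constant term -51 is strictly negative.
So f is strictly negative on (-3, -2); no root exists in the interval.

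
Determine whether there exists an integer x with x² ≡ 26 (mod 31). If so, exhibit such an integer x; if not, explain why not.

No, no such integer exists.

31 is prime, so by Euler's criterion 26 is a square mod 31 iff 26^((31−1)/2) = 26^15 ≡ 1 (mod 31).
Squaring successively (mod 31): 26^2 = 676 ≡ 25; 26^4 ≡ 25² = 625 ≡ 5; 26^8 ≡ 5² = 25 ≡ 25.
Since 15 = 8 + 4 + 2 + 1, 26^15 ≡ 25 · 5 · 25 · 26; multiplying out mod 31: 25·5 = 125 ≡ 1, then 1·25 = 25 ≡ 25, then 25·26 = 650 ≡ 30. Thus 26^15 ≡ 30 ≡ −1 (mod 31).
The value −1 means 26 is a non-residue modulo 31, so x² ≡ 26 (mod 31) is impossible.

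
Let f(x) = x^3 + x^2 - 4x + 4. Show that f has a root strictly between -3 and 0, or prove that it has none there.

f(-3) = -2 and f(0) = 4, which have opposite signs.
Since f is a polynomial it is continuous on [-3, 0].
By the Intermediate Value Theorem, f takes the value 0 somewhere in the open interval.

Such a root exists.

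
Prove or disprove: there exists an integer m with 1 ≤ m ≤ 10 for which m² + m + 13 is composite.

At m = 3: 3² + 3 + 13 = 25 = 5·5, which is composite.

m = 3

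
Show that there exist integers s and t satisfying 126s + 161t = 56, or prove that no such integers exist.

s = 3, t = -2

gcd(126, 161) = 7, and 7 divides 56, so integer solutions exist.
Dividing through by 7 reduces the equation to 18s + 23t = 8.
Run the Euclidean algorithm on 23 and 18: 23 = 1·18 + 5, 18 = 3·5 + 3, 5 = 1·3 + 2, 3 = 1·2 + 1, 2 = 2·1 + 0.
Unwinding: 1 = 3 − 1·2 = 3 − (5 − 1·3) = −5 + 2·3 = −5 + 2·(18 − 3·5) = 2·18 − 7·5 = 2·18 − 7·(23 − 1·18) = −7·23 + 9·18, i.e. 18·9 + 23·(-7) = 1.
Times 8: 18·72 + 23·(-56) = 8, so (72, -56) solves it.
The general solution is s = 72 + 23k, t = -56 − 18k; taking k = -3 gives the smaller pair s = 3, t = -2.
Check: 126·3 + 161·(-2) = 378 − 322 = 56. ✓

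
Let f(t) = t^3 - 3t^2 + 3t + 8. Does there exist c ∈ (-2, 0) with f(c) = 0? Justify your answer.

Yes, f has a root in the interval.

f(-2) = -18 and f(0) = 8, which have opposite signs.
f is continuous everywhere (it is a polynomial), in particular on [-2, 0].
The Intermediate Value Theorem then guarantees some c ∈ (-2, 0) with f(c) = 0.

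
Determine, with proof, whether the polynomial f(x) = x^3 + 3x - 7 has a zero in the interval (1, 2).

f(1) = -3 and f(2) = 7, which have opposite signs.
Since f is a polynomial it is continuous on [1, 2].
By the Intermediate Value Theorem, f takes the value 0 somewhere in the open interval.

Such a root exists.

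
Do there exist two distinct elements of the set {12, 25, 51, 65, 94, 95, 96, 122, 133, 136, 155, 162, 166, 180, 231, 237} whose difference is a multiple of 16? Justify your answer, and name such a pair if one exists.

No, no such pair exists.

Two integers differ by a multiple of 16 exactly when they have the same residue mod 16. The residues are 12↦12, 25↦9, 51↦3, 65↦1, 94↦14, 95↦15, 96↦0, 122↦10, 133↦5, 136↦8, 155↦11, 162↦2, 166↦6, 180↦4, 231↦7, 237↦13.
All 16 residues are distinct, so no two elements differ by a multiple of 16.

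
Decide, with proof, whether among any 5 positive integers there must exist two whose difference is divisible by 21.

Take the 5 consecutive integers 3, 4, …, 7: their residues mod 21 are all distinct because 5 ≤ 21.
Any two of them differ by at most 4 < 21 and by at least 1, so no difference is a multiple of 21.

No; for instance {3, 4, 5, 6, 7} is a counterexample.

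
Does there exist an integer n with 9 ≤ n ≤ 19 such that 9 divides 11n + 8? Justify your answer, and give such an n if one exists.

n = 14 works, since 11·14 + 8 = 162 = 18·9.

n = 14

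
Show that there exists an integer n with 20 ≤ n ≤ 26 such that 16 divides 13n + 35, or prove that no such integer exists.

No such integer n in that range exists.

At n = 20, 13·20 + 35 = 295 ≡ 7 (mod 16), and each step in n adds 13, giving residues 7, 4, 1, 14, 11, 8, 5 for n = 20, 21, …, 26.
None is 0, so 16 never divides 13n + 35 on this range.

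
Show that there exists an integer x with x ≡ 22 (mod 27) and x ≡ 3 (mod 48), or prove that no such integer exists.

No, no such integer exists.

Reduce both congruences modulo 3, which divides 27 and 48: they say x ≡ 22 (mod 3) and x ≡ 3 (mod 3).
These are incompatible: 22 − 3 = 19 is not divisible by 3.
Therefore no such x exists.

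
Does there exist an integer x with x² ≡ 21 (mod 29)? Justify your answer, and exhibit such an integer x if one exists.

Apply Euler's criterion with the prime 29: 21 is a quadratic residue iff 21^14 ≡ 1 (mod 29), and a non-residue iff it is ≡ −1.
Squaring successively (mod 29): 21^2 = 441 ≡ 6; 21^4 ≡ 6² = 36 ≡ 7; 21^8 ≡ 7² = 49 ≡ 20.
Since 14 = 8 + 4 + 2, 21^14 ≡ 20 · 7 · 6; multiplying out mod 29: 20·7 = 140 ≡ 24, then 24·6 = 144 ≡ 28. Thus 21^14 ≡ 28 ≡ −1 (mod 29).
By Euler's criterion 21 is a quadratic non-residue mod 29: no x satisfies x² ≡ 21 (mod 29).

No, no such integer exists.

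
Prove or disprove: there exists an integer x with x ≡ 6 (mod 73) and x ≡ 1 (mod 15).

The moduli 73 and 15 are coprime, so by the Chinese Remainder Theorem a unique solution modulo 1095 exists.
Any solution of the first congruence is x = 6 + 73t; substituting into the second, 73t ≡ 1 − 6 ≡ 10 (mod 15).
73 ≡ 13 (mod 15), so this reads 13t ≡ 10 (mod 15). Note 13·7 = 91 ≡ 1 (mod 15) (as 91 − 1 = 6·15), so 13⁻¹ ≡ 7.
Multiplying by 7: t ≡ 7·10 = 70 ≡ 10 (mod 15).
With t = 10: x = 6 + 73·10 = 736.
Indeed 736 ≡ 6 (mod 73) and 736 ≡ 1 (mod 15).

x = 736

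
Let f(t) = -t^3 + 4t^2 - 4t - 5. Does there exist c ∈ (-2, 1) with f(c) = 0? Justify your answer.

f(-2) = 27 and f(1) = -6, which have opposite signs.
Since f is a polynomial it is continuous on [-2, 1].
So by the Intermediate Value Theorem there is a c strictly between -2 and 1 with f(c) = 0.

Such a root exists.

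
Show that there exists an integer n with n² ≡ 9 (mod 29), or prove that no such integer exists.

n = 3

Take n = 3. Then 3² = 9, and since 0 ≤ 9 < 29 this is already reduced: 3² ≡ 9 (mod 29).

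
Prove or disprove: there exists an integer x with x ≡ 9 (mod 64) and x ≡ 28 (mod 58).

No, no such integer exists.

Both moduli are multiples of 2 = gcd(64, 58), so any solution would satisfy x ≡ 9 and x ≡ 28 modulo 2 simultaneously.
But 9 mod 2 = 1 while 28 mod 2 = 0, a contradiction.
Hence the system has no solution.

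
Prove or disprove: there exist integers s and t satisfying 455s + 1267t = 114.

Any value of 455s + 1267t is a multiple of gcd(455, 1267) = 7.
But 114 is not a multiple of 7 (it leaves remainder 2).
So the equation is unsolvable over ℤ.

No such integers exist.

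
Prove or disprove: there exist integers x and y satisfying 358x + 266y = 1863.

Any value of 358x + 266y is a multiple of gcd(358, 266) = 2.
But 1863 = 2·931 + 1, so 2 ∤ 1863.
Hence no integers x, y satisfy the equation.

No such integers exist.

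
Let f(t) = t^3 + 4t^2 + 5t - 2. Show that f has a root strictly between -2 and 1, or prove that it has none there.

Yes, f has a root in the interval.

f(-2) = -4 and f(1) = 8, which have opposite signs.
As a polynomial, f is continuous on every closed interval.
By the Intermediate Value Theorem f must vanish at some point of (-2, 1).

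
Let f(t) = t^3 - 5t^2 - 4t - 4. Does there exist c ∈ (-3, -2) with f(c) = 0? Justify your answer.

f has no root in that interval.

f(-3) = -64 and f(-2) = -24, both negative, so a sign-change argument is unavailable; we show f keeps this sign on the whole interval.
Shift to the endpoint -2: with t = -2 − u (0 < u < 1), one computes f(-2 − u) = -u^3 - 11u^2 - 28u - 24.
The nonzero coefficients here are all negative, so for u > 0 every term is negative (or zero), and the constant term -24 is strictly negative.
So f is strictly negative on (-3, -2); no root exists in the interval.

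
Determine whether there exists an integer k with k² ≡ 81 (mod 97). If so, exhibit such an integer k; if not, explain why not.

k = 88

k = 88 works: 88² = 7744, and 7744 − 81 = 7663 = 79·97.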